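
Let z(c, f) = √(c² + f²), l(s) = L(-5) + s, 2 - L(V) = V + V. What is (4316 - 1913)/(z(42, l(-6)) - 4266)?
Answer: -569511/1010942 - 4005*√2/1010942 ≈ -0.56895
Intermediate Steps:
L(V) = 2 - 2*V (L(V) = 2 - (V + V) = 2 - 2*V)
l(s) = 12 + s (l(s) = (2 - 2*(-5)) + s = (2 + 10) + s = 12 + s)
(4316 - 1913)/(z(42, l(-6)) - 4266) = (4316 - 1913)/(√(42² + (12 - 6)²) - 4266) = 2403/(√(1764 + 6²) - 4266) = 2403/(√(1764 + 36) - 4266) = 2403/(√1800 - 4266) = 2403/(30*√2 - 4266) = 2403/(-4266 + 30*√2)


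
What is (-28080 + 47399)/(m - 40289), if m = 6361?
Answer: -19319/33928 ≈ -0.56941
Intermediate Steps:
(-28080 + 47399)/(m - 40289) = (-28080 + 47399)/(6361 - 40289) = 19319/(-33928) = 19319*(-1/33928) = -19319/33928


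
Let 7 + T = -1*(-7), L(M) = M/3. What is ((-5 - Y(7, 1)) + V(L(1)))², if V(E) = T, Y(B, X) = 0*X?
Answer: 25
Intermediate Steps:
Y(B, X) = 0
L(M) = M/3 (L(M) = M*(⅓) = M/3)
T = 0 (T = -7 - 1*(-7) = -7 + 7 = 0)
V(E) = 0
((-5 - Y(7, 1)) + V(L(1)))² = ((-5 - 1*0) + 0)² = ((-5 + 0) + 0)² = (-5 + 0)² = (-5)² = 25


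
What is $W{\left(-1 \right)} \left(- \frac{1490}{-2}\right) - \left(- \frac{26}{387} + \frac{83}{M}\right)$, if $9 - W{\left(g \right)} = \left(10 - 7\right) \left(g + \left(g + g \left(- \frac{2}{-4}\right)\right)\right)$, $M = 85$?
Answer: $\frac{808663753}{65790} \approx 12292.0$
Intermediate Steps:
$W{\left(g \right)} = 9 - \frac{15 g}{2}$ ($W{\left(g \right)} = 9 - \left(10 - 7\right) \left(g + \left(g + g \left(- \frac{2}{-4}\right)\right)\right) = 9 - 3 \left(g + \left(g + g \left(\left(-2\right) \left(- \frac{1}{4}\right)\right)\right)\right) = 9 - 3 \left(g + \left(g + g \frac{1}{2}\right)\right) = 9 - 3 \left(g + \left(g + \frac{g}{2}\right)\right) = 9 - 3 \left(g + \frac{3 g}{2}\right) = 9 - 3 \frac{5 g}{2} = 9 - \frac{15 g}{2}$)
$W{\left(-1 \right)} \left(- \frac{1490}{-2}\right) - \left(- \frac{26}{387} + \frac{83}{M}\right) = \left(9 - - \frac{15}{2}\right) \left(- \frac{1490}{-2}\right) - \left(- \frac{26}{387} + \frac{83}{85}\right) = \left(9 + \frac{15}{2}\right) \left(\left(-1490\right) \left(- \frac{1}{2}\right)\right) - \frac{29911}{32895} = \frac{33}{2} \cdot 745 + \left(- \frac{83}{85} + \frac{26}{387}\right) = \frac{24585}{2} - \frac{29911}{32895} = \frac{808663753}{65790}$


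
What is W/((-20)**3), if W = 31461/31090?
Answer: -31461/248720000 ≈ -0.00012649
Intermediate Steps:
W = 31461/31090 (W = 31461*(1/31090) = 31461/31090 ≈ 1.0119)
W/((-20)**3) = 31461/(31090*((-20)**3)) = (31461/31090)/(-8000) = (31461/31090)*(-1/8000) = -31461/248720000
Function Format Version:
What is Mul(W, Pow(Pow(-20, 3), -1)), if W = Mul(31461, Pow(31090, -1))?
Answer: Rational(-31461, 248720000) ≈ -0.00012649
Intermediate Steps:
W = Rational(31461, 31090) (W = Mul(31461, Rational(1, 31090)) = Rational(31461, 31090) ≈ 1.0119)
Mul(W, Pow(Pow(-20, 3), -1)) = Mul(Rational(31461, 31090), Pow(Pow(-20, 3), -1)) = Mul(Rational(31461, 31090), Pow(-8000, -1)) = Mul(Rational(31461, 31090), Rational(-1, 8000)) = Rational(-31461, 248720000)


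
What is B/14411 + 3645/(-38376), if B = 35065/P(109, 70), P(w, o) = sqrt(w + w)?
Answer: -405/4264 + 35065*sqrt(218)/3141598 ≈ 0.069817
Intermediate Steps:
P(w, o) = sqrt(2)*sqrt(w) (P(w, o) = sqrt(2*w) = sqrt(2)*sqrt(w))
B = 35065*sqrt(218)/218 (B = 35065/((sqrt(2)*sqrt(109))) = 35065/(sqrt(218)) = 35065*(sqrt(218)/218) = 35065*sqrt(218)/218 ≈ 2374.9)
B/14411 + 3645/(-38376) = (35065*sqrt(218)/218)/14411 + 3645/(-38376) = (35065*sqrt(218)/218)*(1/14411) + 3645*(-1/38376) = 35065*sqrt(218)/3141598 - 405/4264 = -405/4264 + 35065*sqrt(218)/3141598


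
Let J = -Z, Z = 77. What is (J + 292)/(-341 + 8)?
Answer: -215/333 ≈ -0.64565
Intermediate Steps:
J = -77 (J = -1*77 = -77)
(J + 292)/(-341 + 8) = (-77 + 292)/(-341 + 8) = 215/(-333) = 215*(-1/333) = -215/333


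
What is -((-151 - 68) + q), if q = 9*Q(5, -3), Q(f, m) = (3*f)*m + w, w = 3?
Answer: 597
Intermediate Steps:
Q(f, m) = 3 + 3*f*m (Q(f, m) = (3*f)*m + 3 = 3*f*m + 3 = 3 + 3*f*m)
q = -378 (q = 9*(3 + 3*5*(-3)) = 9*(3 - 45) = 9*(-42) = -378)
-((-151 - 68) + q) = -((-151 - 68) - 378) = -(-219 - 378) = -1*(-597) = 597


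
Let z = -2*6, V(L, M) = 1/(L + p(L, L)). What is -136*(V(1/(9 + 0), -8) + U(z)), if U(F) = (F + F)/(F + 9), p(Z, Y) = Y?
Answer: -1700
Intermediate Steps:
V(L, M) = 1/(2*L) (V(L, M) = 1/(L + L) = 1/(2*L))
z = -12
U(F) = 2*F/(9 + F) (U(F) = (2*F)/(9 + F) = 2*F/(9 + F))
-136*(V(1/(9 + 0), -8) + U(z)) = -136*(1/(2*(1/(9 + 0))) + 2*(-12)/(9 - 12)) = -136*(1/(2*(1/9)) + 2*(-12)/(-3)) = -136*(1/(2*(⅑)) + 2*(-12)*(-⅓)) = -136*((½)*9 + 8) = -136*(9/2 + 8) = -136*25/2 = -1700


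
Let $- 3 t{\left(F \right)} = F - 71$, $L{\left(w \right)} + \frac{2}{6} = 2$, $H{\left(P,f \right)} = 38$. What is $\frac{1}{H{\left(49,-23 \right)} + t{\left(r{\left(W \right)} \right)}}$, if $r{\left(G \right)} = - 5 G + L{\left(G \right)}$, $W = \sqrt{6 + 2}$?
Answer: $\frac{99}{6014} - \frac{27 \sqrt{2}}{30070} \approx 0.015192$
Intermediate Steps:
$W = 2 \sqrt{2}$ ($W = \sqrt{8} = 2 \sqrt{2} \approx 2.8284$)
$L{\left(w \right)} = \frac{5}{3}$ ($L{\left(w \right)} = - \frac{1}{3} + 2 = \frac{5}{3}$)
$r{\left(G \right)} = \frac{5}{3} - 5 G$ ($r{\left(G \right)} = - 5 G + \frac{5}{3} = \frac{5}{3} - 5 G$)
$t{\left(F \right)} = \frac{71}{3} - \frac{F}{3}$ ($t{\left(F \right)} = - \frac{F - 71}{3} = - \frac{-71 + F}{3} = \frac{71}{3} - \frac{F}{3}$)
$\frac{1}{H{\left(49,-23 \right)} + t{\left(r{\left(W \right)} \right)}} = \frac{1}{38 + \left(\frac{71}{3} - \frac{\frac{5}{3} - 5 \cdot 2 \sqrt{2}}{3}\right)} = \frac{1}{38 + \left(\frac{71}{3} - \frac{\frac{5}{3} - 10 \sqrt{2}}{3}\right)} = \frac{1}{38 + \left(\frac{71}{3} - \left(\frac{5}{9} - \frac{10 \sqrt{2}}{3}\right)\right)} = \frac{1}{38 + \left(\frac{208}{9} + \frac{10 \sqrt{2}}{3}\right)} = \frac{1}{\frac{550}{9} + \frac{10 \sqrt{2}}{3}}$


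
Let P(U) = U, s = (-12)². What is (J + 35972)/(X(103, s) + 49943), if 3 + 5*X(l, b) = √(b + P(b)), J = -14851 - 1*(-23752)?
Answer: 3501664555/3897255166 - 673095*√2/15589020664 ≈ 0.89843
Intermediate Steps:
s = 144
J = 8901 (J = -14851 + 23752 = 8901)
X(l, b) = -⅗ + √2*√b/5 (X(l, b) = -⅗ + √(b + b)/5 = -⅗ + √(2*b)/5 = -⅗ + (√2*√b)/5 = -⅗ + √2*√b/5)
(J + 35972)/(X(103, s) + 49943) = (8901 + 35972)/((-⅗ + √2*√144/5) + 49943) = 44873/((-⅗ + (⅕)*√2*12) + 49943) = 44873/((-⅗ + 12*√2/5) + 49943) = 44873/(249712/5 + 12*√2/5)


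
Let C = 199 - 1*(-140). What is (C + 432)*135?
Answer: 104085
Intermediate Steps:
C = 339 (C = 199 + 140 = 339)
(C + 432)*135 = (339 + 432)*135 = 771*135 = 104085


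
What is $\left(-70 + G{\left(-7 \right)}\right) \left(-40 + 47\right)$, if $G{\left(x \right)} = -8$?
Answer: $-546$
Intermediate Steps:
$\left(-70 + G{\left(-7 \right)}\right) \left(-40 + 47\right) = \left(-70 - 8\right) \left(-40 + 47\right) = \left(-78\right) 7 = -546$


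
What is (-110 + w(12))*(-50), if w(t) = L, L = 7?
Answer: 5150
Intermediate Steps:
w(t) = 7
(-110 + w(12))*(-50) = (-110 + 7)*(-50) = -103*(-50) = 5150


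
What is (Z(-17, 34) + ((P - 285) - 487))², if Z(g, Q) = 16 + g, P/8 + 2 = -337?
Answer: 12145225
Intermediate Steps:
P = -2712 (P = -16 + 8*(-337) = -16 - 2696 = -2712)
(Z(-17, 34) + ((P - 285) - 487))² = ((16 - 17) + ((-2712 - 285) - 487))² = (-1 + (-2997 - 487))² = (-1 - 3484)² = (-3485)² = 12145225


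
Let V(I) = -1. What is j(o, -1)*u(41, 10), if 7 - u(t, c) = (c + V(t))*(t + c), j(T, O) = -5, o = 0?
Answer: 2260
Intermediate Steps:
u(t, c) = 7 - (-1 + c)*(c + t) (u(t, c) = 7 - (c - 1)*(t + c) = 7 - (-1 + c)*(c + t))
j(o, -1)*u(41, 10) = -5*(7 + 10 + 41 - 1*10² - 1*10*41) = -5*(7 + 10 + 41 - 1*100 - 410) = -5*(7 + 10 + 41 - 100 - 410) = -5*(-452) = 2260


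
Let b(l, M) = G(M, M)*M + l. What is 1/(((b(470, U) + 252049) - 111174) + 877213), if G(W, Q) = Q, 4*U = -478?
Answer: 4/4131353 ≈ 9.6821e-7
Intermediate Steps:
U = -239/2 (U = (1/4)*(-478) = -239/2 ≈ -119.50)
b(l, M) = l + M**2 (b(l, M) = M*M + l = M**2 + l = l + M**2)
1/(((b(470, U) + 252049) - 111174) + 877213) = 1/((((470 + (-239/2)**2) + 252049) - 111174) + 877213) = 1/((((470 + 57121/4) + 252049) - 111174) + 877213) = 1/(((59001/4 + 252049) - 111174) + 877213) = 1/((1067197/4 - 111174) + 877213) = 1/(622501/4 + 877213) = 1/(4131353/4) = 4/4131353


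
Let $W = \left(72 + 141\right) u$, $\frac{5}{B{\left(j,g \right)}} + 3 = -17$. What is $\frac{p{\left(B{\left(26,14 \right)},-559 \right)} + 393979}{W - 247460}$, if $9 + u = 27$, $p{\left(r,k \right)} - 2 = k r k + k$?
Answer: $- \frac{1261207}{974504} \approx -1.2942$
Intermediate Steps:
$B{\left(j,g \right)} = - \frac{1}{4}$ ($B{\left(j,g \right)} = \frac{5}{-3 - 17} = \frac{5}{-20} = 5 \left(- \frac{1}{20}\right) = - \frac{1}{4}$)
$p{\left(r,k \right)} = 2 + k + r k^{2}$ ($p{\left(r,k \right)} = 2 + \left(k r k + k\right) = 2 + \left(r k^{2} + k\right) = 2 + \left(k + r k^{2}\right) = 2 + k + r k^{2}$)
$u = 18$ ($u = -9 + 27 = 18$)
$W = 3834$ ($W = \left(72 + 141\right) 18 = 213 \cdot 18 = 3834$)
$\frac{p{\left(B{\left(26,14 \right)},-559 \right)} + 393979}{W - 247460} = \frac{\left(2 - 559 - \frac{\left(-559\right)^{2}}{4}\right) + 393979}{3834 - 247460} = \frac{\left(2 - 559 - \frac{312481}{4}\right) + 393979}{-243626} = \left(\left(2 - 559 - \frac{312481}{4}\right) + 393979\right) \left(- \frac{1}{243626}\right) = \left(- \frac{314709}{4} + 393979\right) \left(- \frac{1}{243626}\right) = \frac{1261207}{4} \left(- \frac{1}{243626}\right) = - \frac{1261207}{974504}$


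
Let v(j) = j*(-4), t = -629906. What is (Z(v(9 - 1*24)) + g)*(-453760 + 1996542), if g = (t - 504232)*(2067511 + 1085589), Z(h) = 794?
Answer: -5517066384155370692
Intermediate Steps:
v(j) = -4*j
g = -3576050527800 (g = (-629906 - 504232)*(2067511 + 1085589) = -1134138*3153100 = -3576050527800)
(Z(v(9 - 1*24)) + g)*(-453760 + 1996542) = (794 - 3576050527800)*(-453760 + 1996542) = -3576050527006*1542782 = -5517066384155370692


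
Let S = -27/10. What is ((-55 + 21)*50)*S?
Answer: 4590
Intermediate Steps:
S = -27/10 (S = -27*⅒ = -27/10 ≈ -2.7000)
((-55 + 21)*50)*S = ((-55 + 21)*50)*(-27/10) = -34*50*(-27/10) = -1700*(-27/10) = 4590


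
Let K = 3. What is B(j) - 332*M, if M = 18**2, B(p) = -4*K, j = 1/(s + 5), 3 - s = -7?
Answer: -107580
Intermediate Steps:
s = 10 (s = 3 - 1*(-7) = 3 + 7 = 10)
j = 1/15 (j = 1/(10 + 5) = 1/15 ≈ 0.066667)
B(p) = -12 (B(p) = -4*3 = -12)
M = 324
B(j) - 332*M = -12 - 332*324 = -12 - 107568 = -107580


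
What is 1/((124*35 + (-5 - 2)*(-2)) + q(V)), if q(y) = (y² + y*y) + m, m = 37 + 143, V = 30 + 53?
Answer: 1/18312 ≈ 5.4609e-5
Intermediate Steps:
V = 83
m = 180
q(y) = 180 + 2*y² (q(y) = (y² + y*y) + 180 = (y² + y²) + 180 = 2*y² + 180 = 180 + 2*y²)
1/((124*35 + (-5 - 2)*(-2)) + q(V)) = 1/((124*35 + (-5 - 2)*(-2)) + (180 + 2*83²)) = 1/((4340 - 7*(-2)) + (180 + 2*6889)) = 1/((4340 + 14) + (180 + 13778)) = 1/(4354 + 13958) = 1/18312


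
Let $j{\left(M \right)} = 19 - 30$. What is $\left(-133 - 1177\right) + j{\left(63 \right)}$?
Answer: $-1321$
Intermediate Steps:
$j{\left(M \right)} = -11$
$\left(-133 - 1177\right) + j{\left(63 \right)} = \left(-133 - 1177\right) - 11 = -1310 - 11 = -1321$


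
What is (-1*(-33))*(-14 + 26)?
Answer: 396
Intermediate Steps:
(-1*(-33))*(-14 + 26) = 33*12 = 396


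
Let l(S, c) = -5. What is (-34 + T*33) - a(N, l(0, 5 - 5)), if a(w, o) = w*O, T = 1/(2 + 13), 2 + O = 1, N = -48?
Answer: -399/5 ≈ -79.800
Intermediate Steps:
O = -1 (O = -2 + 1 = -1)
T = 1/15 ≈ 0.066667
a(w, o) = -w (a(w, o) = w*(-1) = -w)
(-34 + T*33) - a(N, l(0, 5 - 5)) = (-34 + (1/15)*33) - (-1)*(-48) = (-34 + 11/5) - 1*48 = -159/5 - 48 = -399/5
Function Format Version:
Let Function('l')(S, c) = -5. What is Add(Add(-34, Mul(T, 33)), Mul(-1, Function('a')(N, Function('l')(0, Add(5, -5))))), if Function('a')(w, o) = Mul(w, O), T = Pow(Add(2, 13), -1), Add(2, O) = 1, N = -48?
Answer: Rational(-399, 5) ≈ -79.800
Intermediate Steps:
O = -1 (O = Add(-2, 1) = -1)
T = Rational(1, 15) (T = Pow(15, -1) = Rational(1, 15) ≈ 0.066667)
Function('a')(w, o) = Mul(-1, w) (Function('a')(w, o) = Mul(w, -1) = Mul(-1, w))
Add(Add(-34, Mul(T, 33)), Mul(-1, Function('a')(N, Function('l')(0, Add(5, -5))))) = Add(Add(-34, Mul(Rational(1, 15), 33)), Mul(-1, Mul(-1, -48))) = Add(Add(-34, Rational(11, 5)), Mul(-1, 48)) = Add(Rational(-159, 5), -48) = Rational(-399, 5)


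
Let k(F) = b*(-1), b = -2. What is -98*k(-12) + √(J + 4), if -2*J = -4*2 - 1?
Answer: -196 + √34/2 ≈ -193.08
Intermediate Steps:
J = 9/2 (J = -(-4*2 - 1)/2 = -(-8 - 1)/2 = -½*(-9) = 9/2 ≈ 4.5000)
k(F) = 2 (k(F) = -2*(-1) = 2)
-98*k(-12) + √(J + 4) = -98*2 + √(9/2 + 4) = -196 + √(17/2) = -196 + √34/2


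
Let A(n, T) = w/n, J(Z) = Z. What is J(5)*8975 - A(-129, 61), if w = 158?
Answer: 5789033/129 ≈ 44876.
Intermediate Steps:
A(n, T) = 158/n
J(5)*8975 - A(-129, 61) = 5*8975 - 158/(-129) = 44875 - 158*(-1)/129 = 44875 - 1*(-158/129) = 44875 + 158/129 = 5789033/129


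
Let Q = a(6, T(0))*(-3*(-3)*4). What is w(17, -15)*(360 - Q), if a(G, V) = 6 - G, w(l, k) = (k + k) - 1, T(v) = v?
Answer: -11160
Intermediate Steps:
w(l, k) = -1 + 2*k (w(l, k) = 2*k - 1 = -1 + 2*k)
Q = 0 (Q = (6 - 1*6)*(-3*(-3)*4) = (6 - 6)*(9*4) = 0*36 = 0)
w(17, -15)*(360 - Q) = (-1 + 2*(-15))*(360 - 1*0) = (-1 - 30)*(360 + 0) = -31*360 = -11160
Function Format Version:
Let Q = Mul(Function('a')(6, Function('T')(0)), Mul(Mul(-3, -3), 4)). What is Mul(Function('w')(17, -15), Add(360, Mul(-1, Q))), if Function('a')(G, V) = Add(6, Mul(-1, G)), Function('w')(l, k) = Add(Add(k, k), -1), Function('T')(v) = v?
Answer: -11160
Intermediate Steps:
Function('w')(l, k) = Add(-1, Mul(2, k)) (Function('w')(l, k) = Add(Mul(2, k), -1) = Add(-1, Mul(2, k)))
Q = 0 (Q = Mul(Add(6, Mul(-1, 6)), Mul(Mul(-3, -3), 4)) = Mul(Add(6, -6), Mul(9, 4)) = Mul(0, 36) = 0)
Mul(Function('w')(17, -15), Add(360, Mul(-1, Q))) = Mul(Add(-1, Mul(2, -15)), Add(360, Mul(-1, 0))) = Mul(Add(-1, -30), Add(360, 0)) = Mul(-31, 360) = -11160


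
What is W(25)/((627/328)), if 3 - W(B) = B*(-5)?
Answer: 41984/627 ≈ 66.960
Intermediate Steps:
W(B) = 3 + 5*B (W(B) = 3 - B*(-5) = 3 - (-5)*B = 3 + 5*B)
W(25)/((627/328)) = (3 + 5*25)/((627/328)) = (3 + 125)/((627*(1/328))) = 128/(627/328) = 128*(328/627) = 41984/627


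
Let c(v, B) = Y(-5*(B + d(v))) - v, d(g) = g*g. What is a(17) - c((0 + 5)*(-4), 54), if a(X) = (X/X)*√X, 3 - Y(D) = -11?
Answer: -34 + √17 ≈ -29.877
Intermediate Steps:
d(g) = g²
Y(D) = 14 (Y(D) = 3 - 1*(-11) = 3 + 11 = 14)
c(v, B) = 14 - v
a(X) = √X (a(X) = 1*√X = √X)
a(17) - c((0 + 5)*(-4), 54) = √17 - (14 - (0 + 5)*(-4)) = √17 - (14 - 5*(-4)) = √17 - (14 - 1*(-20)) = √17 - (14 + 20) = √17 - 1*34 = √17 - 34 = -34 + √17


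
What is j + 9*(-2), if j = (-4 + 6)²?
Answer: -14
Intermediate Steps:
j = 4 (j = 2² = 4)
j + 9*(-2) = 4 + 9*(-2) = 4 - 18 = -14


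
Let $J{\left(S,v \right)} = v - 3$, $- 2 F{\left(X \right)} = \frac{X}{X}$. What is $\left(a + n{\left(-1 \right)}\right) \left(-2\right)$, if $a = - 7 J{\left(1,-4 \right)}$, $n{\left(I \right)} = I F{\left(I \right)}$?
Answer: $-99$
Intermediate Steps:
$F{\left(X \right)} = - \frac{1}{2}$ ($F{\left(X \right)} = - \frac{X \frac{1}{X}}{2} = \left(- \frac{1}{2}\right) 1 = - \frac{1}{2}$)
$J{\left(S,v \right)} = -3 + v$ ($J{\left(S,v \right)} = v - 3 = -3 + v$)
$n{\left(I \right)} = - \frac{I}{2}$ ($n{\left(I \right)} = I \left(- \frac{1}{2}\right) = - \frac{I}{2}$)
$a = 49$ ($a = - 7 \left(-3 - 4\right) = \left(-7\right) \left(-7\right) = 49$)
$\left(a + n{\left(-1 \right)}\right) \left(-2\right) = \left(49 - - \frac{1}{2}\right) \left(-2\right) = \left(49 + \frac{1}{2}\right) \left(-2\right) = \frac{99}{2} \left(-2\right) = -99$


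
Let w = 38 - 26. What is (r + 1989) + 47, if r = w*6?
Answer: 2108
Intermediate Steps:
w = 12
r = 72 (r = 12*6 = 72)
(r + 1989) + 47 = (72 + 1989) + 47 = 2061 + 47 = 2108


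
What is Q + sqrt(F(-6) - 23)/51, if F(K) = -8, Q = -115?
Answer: -115 + I*sqrt(31)/51 ≈ -115.0 + 0.10917*I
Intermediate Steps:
Q + sqrt(F(-6) - 23)/51 = -115 + sqrt(-8 - 23)/51 = -115 + sqrt(-31)*(1/51) = -115 + (I*sqrt(31))*(1/51) = -115 + I*sqrt(31)/51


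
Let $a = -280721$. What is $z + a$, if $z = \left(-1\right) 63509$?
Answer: $-344230$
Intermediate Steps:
$z = -63509$
$z + a = -63509 - 280721 = -344230$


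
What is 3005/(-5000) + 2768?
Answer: 2767399/1000 ≈ 2767.4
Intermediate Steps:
3005/(-5000) + 2768 = 3005*(-1/5000) + 2768 = -601/1000 + 2768 = 2767399/1000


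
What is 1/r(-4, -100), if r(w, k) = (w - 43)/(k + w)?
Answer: 104/47 ≈ 2.2128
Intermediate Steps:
r(w, k) = (-43 + w)/(k + w)
1/r(-4, -100) = 1/((-43 - 4)/(-100 - 4)) = 1/(-47/(-104)) = 1/(-1/104*(-47)) = 1/(47/104) = 104/47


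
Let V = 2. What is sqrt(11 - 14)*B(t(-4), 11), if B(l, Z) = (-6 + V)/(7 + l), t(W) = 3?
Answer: -2*I*sqrt(3)/5 ≈ -0.69282*I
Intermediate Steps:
B(l, Z) = -4/(7 + l) (B(l, Z) = (-6 + 2)/(7 + l) = -4/(7 + l))
sqrt(11 - 14)*B(t(-4), 11) = sqrt(11 - 14)*(-4/(7 + 3)) = sqrt(-3)*(-4/10) = (I*sqrt(3))*(-4*1/10) = (I*sqrt(3))*(-2/5) = -2*I*sqrt(3)/5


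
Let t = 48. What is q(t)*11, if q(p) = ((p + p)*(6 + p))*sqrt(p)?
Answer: 228096*sqrt(3) ≈ 3.9507e+5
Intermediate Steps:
q(p) = 2*p**(3/2)*(6 + p) (q(p) = ((2*p)*(6 + p))*sqrt(p) = (2*p*(6 + p))*sqrt(p) = 2*p**(3/2)*(6 + p))
q(t)*11 = (2*48**(3/2)*(6 + 48))*11 = (2*(192*sqrt(3))*54)*11 = (20736*sqrt(3))*11 = 228096*sqrt(3)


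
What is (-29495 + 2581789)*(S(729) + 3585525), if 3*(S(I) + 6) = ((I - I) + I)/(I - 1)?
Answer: 3331073011637025/364 ≈ 9.1513e+12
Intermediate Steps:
S(I) = -6 + I/(3*(-1 + I)) (S(I) = -6 + (((I - I) + I)/(I - 1))/3 = -6 + ((0 + I)/(-1 + I))/3 = -6 + (I/(-1 + I))/3 = -6 + I/(3*(-1 + I)))
(-29495 + 2581789)*(S(729) + 3585525) = (-29495 + 2581789)*((18 - 17*729)/(3*(-1 + 729)) + 3585525) = 2552294*((⅓)*(18 - 12393)/728 + 3585525) = 2552294*((⅓)*(1/728)*(-12375) + 3585525) = 2552294*(-4125/728 + 3585525) = 2552294*(2610258075/728) = 3331073011637025/364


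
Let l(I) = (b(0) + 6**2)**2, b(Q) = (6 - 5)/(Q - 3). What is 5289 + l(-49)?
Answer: 59050/9 ≈ 6561.1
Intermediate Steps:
b(Q) = 1/(-3 + Q)
l(I) = 11449/9 (l(I) = (1/(-3 + 0) + 6**2)**2 = (1/(-3) + 36)**2 = (-1/3 + 36)**2 = (107/3)**2 = 11449/9)
5289 + l(-49) = 5289 + 11449/9 = 59050/9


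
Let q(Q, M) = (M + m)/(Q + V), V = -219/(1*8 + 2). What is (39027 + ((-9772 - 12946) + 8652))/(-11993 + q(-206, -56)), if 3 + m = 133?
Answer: -56886119/27332787 ≈ -2.0812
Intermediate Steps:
m = 130 (m = -3 + 133 = 130)
V = -219/10 (V = -219/(8 + 2) = -219/10 ≈ -21.900)
q(Q, M) = (130 + M)/(-219/10 + Q) (q(Q, M) = (M + 130)/(Q - 219/10) = (130 + M)/(-219/10 + Q))
(39027 + ((-9772 - 12946) + 8652))/(-11993 + q(-206, -56)) = (39027 + ((-9772 - 12946) + 8652))/(-11993 + 10*(130 - 56)/(-219 + 10*(-206))) = (39027 + (-22718 + 8652))/(-11993 + 10*74/(-219 - 2060)) = (39027 - 14066)/(-11993 + 10*74/(-2279)) = 24961/(-11993 + 10*(-1/2279)*74) = 24961/(-11993 - 740/2279) = 24961/(-27332787/2279) = 24961*(-2279/27332787) = -56886119/27332787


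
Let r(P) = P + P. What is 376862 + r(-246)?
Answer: 376370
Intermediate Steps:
r(P) = 2*P
376862 + r(-246) = 376862 + 2*(-246) = 376862 - 492 = 376370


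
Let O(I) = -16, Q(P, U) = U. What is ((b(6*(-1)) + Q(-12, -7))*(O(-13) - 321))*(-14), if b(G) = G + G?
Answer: -89642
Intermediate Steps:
b(G) = 2*G
((b(6*(-1)) + Q(-12, -7))*(O(-13) - 321))*(-14) = ((2*(6*(-1)) - 7)*(-16 - 321))*(-14) = ((2*(-6) - 7)*(-337))*(-14) = ((-12 - 7)*(-337))*(-14) = -19*(-337)*(-14) = 6403*(-14) = -89642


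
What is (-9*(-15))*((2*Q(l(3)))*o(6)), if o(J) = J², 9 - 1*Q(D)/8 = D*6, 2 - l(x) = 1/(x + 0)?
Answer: -77760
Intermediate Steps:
l(x) = 2 - 1/x (l(x) = 2 - 1/(x + 0) = 2 - 1/x)
Q(D) = 72 - 48*D (Q(D) = 72 - 8*D*6 = 72 - 48*D)
(-9*(-15))*((2*Q(l(3)))*o(6)) = (-9*(-15))*((2*(72 - 48*(2 - 1/3)))*6²) = 135*((2*(72 - 48*(2 - 1*⅓)))*36) = 135*((2*(72 - 48*(2 - ⅓)))*36) = 135*((2*(72 - 48*5/3))*36) = 135*((2*(72 - 80))*36) = 135*((2*(-8))*36) = 135*(-16*36) = 135*(-576) = -77760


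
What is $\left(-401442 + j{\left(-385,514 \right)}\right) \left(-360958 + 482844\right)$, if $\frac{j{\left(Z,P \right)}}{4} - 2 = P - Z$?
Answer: $-48490882468$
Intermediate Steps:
$j{\left(Z,P \right)} = 8 - 4 Z + 4 P$ ($j{\left(Z,P \right)} = 8 + 4 \left(P - Z\right) = 8 + \left(- 4 Z + 4 P\right) = 8 - 4 Z + 4 P$)
$\left(-401442 + j{\left(-385,514 \right)}\right) \left(-360958 + 482844\right) = \left(-401442 + \left(8 - -1540 + 4 \cdot 514\right)\right) \left(-360958 + 482844\right) = \left(-401442 + \left(8 + 1540 + 2056\right)\right) 121886 = \left(-401442 + 3604\right) 121886 = \left(-397838\right) 121886 = -48490882468$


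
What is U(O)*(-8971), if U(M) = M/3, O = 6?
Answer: -17942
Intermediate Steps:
U(M) = M/3 (U(M) = M*(⅓) = M/3)
U(O)*(-8971) = ((⅓)*6)*(-8971) = 2*(-8971) = -17942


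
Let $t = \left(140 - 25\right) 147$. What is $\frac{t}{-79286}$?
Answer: $- \frac{16905}{79286} \approx -0.21322$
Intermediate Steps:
$t = 16905$ ($t = 115 \cdot 147 = 16905$)
$\frac{t}{-79286} = \frac{16905}{-79286} = 16905 \left(- \frac{1}{79286}\right) = - \frac{16905}{79286}$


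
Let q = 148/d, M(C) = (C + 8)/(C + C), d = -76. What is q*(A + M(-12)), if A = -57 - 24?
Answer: 17945/114 ≈ 157.41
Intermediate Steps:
A = -81
M(C) = (8 + C)/(2*C) (M(C) = (8 + C)/((2*C)) = (8 + C)*(1/(2*C)) = (8 + C)/(2*C))
q = -37/19 (q = 148/(-76) = 148*(-1/76) = -37/19 ≈ -1.9474)
q*(A + M(-12)) = -37*(-81 + (½)*(8 - 12)/(-12))/19 = -37*(-81 + (½)*(-1/12)*(-4))/19 = -37*(-81 + ⅙)/19 = -37/19*(-485/6) = 17945/114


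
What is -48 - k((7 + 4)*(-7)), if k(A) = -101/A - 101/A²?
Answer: -292268/5929 ≈ -49.295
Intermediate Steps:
k(A) = -101/A - 101/A²
-48 - k((7 + 4)*(-7)) = -48 - 101*(-1 - (7 + 4)*(-7))/((7 + 4)*(-7))² = -48 - 101*(-1 - 11*(-7))/(11*(-7))² = -48 - 101*(-1 - 1*(-77))/(-77)² = -48 - 101*(-1 + 77)/5929 = -48 - 101*76/5929 = -48 - 1*7676/5929 = -48 - 7676/5929 = -292268/5929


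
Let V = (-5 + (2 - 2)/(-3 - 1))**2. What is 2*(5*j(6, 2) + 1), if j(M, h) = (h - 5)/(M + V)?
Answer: 32/31 ≈ 1.0323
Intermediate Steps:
V = 25 (V = (-5 + 0/(-4))**2 = (-5 + 0*(-1/4))**2 = (-5 + 0)**2 = (-5)**2 = 25)
j(M, h) = (-5 + h)/(25 + M) (j(M, h) = (h - 5)/(M + 25) = (-5 + h)/(25 + M))
2*(5*j(6, 2) + 1) = 2*(5*((-5 + 2)/(25 + 6)) + 1) = 2*(5*(-3/31) + 1) = 2*(-15/31 + 1) = 2*(16/31) = 32/31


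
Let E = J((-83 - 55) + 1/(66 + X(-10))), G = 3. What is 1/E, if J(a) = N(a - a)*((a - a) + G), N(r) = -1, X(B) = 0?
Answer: -⅓ ≈ -0.33333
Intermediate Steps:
J(a) = -3 (J(a) = -((a - a) + 3) = -(0 + 3) = -1*3 = -3)
E = -3
1/E = 1/(-3) = -⅓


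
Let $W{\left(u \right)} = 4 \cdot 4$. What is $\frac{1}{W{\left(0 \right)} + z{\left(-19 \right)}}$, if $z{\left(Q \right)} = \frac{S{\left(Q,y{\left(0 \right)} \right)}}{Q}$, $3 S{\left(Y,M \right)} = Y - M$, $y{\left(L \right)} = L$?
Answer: $\frac{3}{49} \approx 0.061224$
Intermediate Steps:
$S{\left(Y,M \right)} = - \frac{M}{3} + \frac{Y}{3}$ ($S{\left(Y,M \right)} = \frac{Y - M}{3} = - \frac{M}{3} + \frac{Y}{3}$)
$W{\left(u \right)} = 16$
$z{\left(Q \right)} = \frac{1}{3}$ ($z{\left(Q \right)} = \frac{\left(- \frac{1}{3}\right) 0 + \frac{Q}{3}}{Q} = \frac{0 + \frac{Q}{3}}{Q} = \frac{\frac{1}{3} Q}{Q} = \frac{1}{3}$)
$\frac{1}{W{\left(0 \right)} + z{\left(-19 \right)}} = \frac{1}{16 + \frac{1}{3}} = \frac{1}{\frac{49}{3}} = \frac{3}{49}$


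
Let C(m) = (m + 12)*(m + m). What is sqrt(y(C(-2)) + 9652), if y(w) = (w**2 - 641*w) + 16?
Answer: 2*sqrt(9227) ≈ 192.11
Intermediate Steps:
C(m) = 2*m*(12 + m) (C(m) = (12 + m)*(2*m) = 2*m*(12 + m))
y(w) = 16 + w**2 - 641*w
sqrt(y(C(-2)) + 9652) = sqrt((16 + (2*(-2)*(12 - 2))**2 - 1282*(-2)*(12 - 2)) + 9652) = sqrt((16 + (2*(-2)*10)**2 - 1282*(-2)*10) + 9652) = sqrt((16 + (-40)**2 - 641*(-40)) + 9652) = sqrt((16 + 1600 + 25640) + 9652) = sqrt(27256 + 9652) = sqrt(36908) = 2*sqrt(9227)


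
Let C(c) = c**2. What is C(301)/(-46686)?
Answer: -90601/46686 ≈ -1.9406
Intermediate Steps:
C(301)/(-46686) = 301**2/(-46686) = 90601*(-1/46686) = -90601/46686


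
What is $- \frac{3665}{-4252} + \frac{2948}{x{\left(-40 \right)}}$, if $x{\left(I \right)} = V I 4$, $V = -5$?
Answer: $\frac{966681}{212600} \approx 4.5469$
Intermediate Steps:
$x{\left(I \right)} = - 20 I$ ($x{\left(I \right)} = - 5 I 4 = - 20 I$)
$- \frac{3665}{-4252} + \frac{2948}{x{\left(-40 \right)}} = - \frac{3665}{-4252} + \frac{2948}{\left(-20\right) \left(-40\right)} = \left(-3665\right) \left(- \frac{1}{4252}\right) + \frac{2948}{800} = \frac{3665}{4252} + 2948 \cdot \frac{1}{800} = \frac{3665}{4252} + \frac{737}{200} = \frac{966681}{212600}$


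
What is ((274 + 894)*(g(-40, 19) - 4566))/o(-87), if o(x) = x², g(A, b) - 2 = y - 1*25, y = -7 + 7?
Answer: -5359952/7569 ≈ -708.15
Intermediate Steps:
y = 0
g(A, b) = -23 (g(A, b) = 2 + (0 - 1*25) = 2 + (0 - 25) = 2 - 25 = -23)
((274 + 894)*(g(-40, 19) - 4566))/o(-87) = ((274 + 894)*(-23 - 4566))/((-87)²) = (1168*(-4589))/7569 = -5359952*1/7569 = -5359952/7569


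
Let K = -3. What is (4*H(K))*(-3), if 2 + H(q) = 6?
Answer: -48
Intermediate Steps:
H(q) = 4 (H(q) = -2 + 6 = 4)
(4*H(K))*(-3) = (4*4)*(-3) = 16*(-3) = -48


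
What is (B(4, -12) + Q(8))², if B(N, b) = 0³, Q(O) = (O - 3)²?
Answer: 625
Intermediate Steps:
Q(O) = (-3 + O)²
B(N, b) = 0
(B(4, -12) + Q(8))² = (0 + (-3 + 8)²)² = (0 + 5²)² = (0 + 25)² = 25² = 625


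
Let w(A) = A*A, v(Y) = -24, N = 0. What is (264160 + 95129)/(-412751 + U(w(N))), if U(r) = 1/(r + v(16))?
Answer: -8622936/9906025 ≈ -0.87047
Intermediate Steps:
w(A) = A²
U(r) = 1/(-24 + r) (U(r) = 1/(r - 24) = 1/(-24 + r))
(264160 + 95129)/(-412751 + U(w(N))) = (264160 + 95129)/(-412751 + 1/(-24 + 0²)) = 359289/(-412751 + 1/(-24 + 0)) = 359289/(-412751 + 1/(-24)) = 359289/(-412751 - 1/24) = 359289/(-9906025/24) = 359289*(-24/9906025) = -8622936/9906025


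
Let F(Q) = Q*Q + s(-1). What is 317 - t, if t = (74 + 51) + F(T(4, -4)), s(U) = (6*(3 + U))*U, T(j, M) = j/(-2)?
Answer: 200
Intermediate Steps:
T(j, M) = -j/2 (T(j, M) = j*(-½) = -j/2)
s(U) = U*(18 + 6*U) (s(U) = (18 + 6*U)*U = U*(18 + 6*U))
F(Q) = -12 + Q² (F(Q) = Q*Q + 6*(-1)*(3 - 1) = Q² + 6*(-1)*2 = Q² - 12 = -12 + Q²)
t = 117 (t = (74 + 51) + (-12 + (-½*4)²) = 125 + (-12 + (-2)²) = 125 + (-12 + 4) = 125 - 8 = 117)
317 - t = 317 - 1*117 = 317 - 117 = 200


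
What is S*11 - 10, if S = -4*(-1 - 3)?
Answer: 166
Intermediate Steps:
S = 16 (S = -4*(-4) = 16)
S*11 - 10 = 16*11 - 10 = 176 - 10 = 166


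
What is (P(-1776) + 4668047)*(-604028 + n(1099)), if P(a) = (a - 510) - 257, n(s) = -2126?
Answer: -2828013911616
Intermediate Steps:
P(a) = -767 + a (P(a) = (-510 + a) - 257 = -767 + a)
(P(-1776) + 4668047)*(-604028 + n(1099)) = ((-767 - 1776) + 4668047)*(-604028 - 2126) = (-2543 + 4668047)*(-606154) = 4665504*(-606154) = -2828013911616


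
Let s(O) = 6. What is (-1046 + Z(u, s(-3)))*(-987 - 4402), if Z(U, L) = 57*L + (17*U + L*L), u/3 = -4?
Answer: 4699208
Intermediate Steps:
u = -12 (u = 3*(-4) = -12)
Z(U, L) = L² + 17*U + 57*L (Z(U, L) = 57*L + (17*U + L²) = 57*L + (L² + 17*U) = L² + 17*U + 57*L)
(-1046 + Z(u, s(-3)))*(-987 - 4402) = (-1046 + (6² + 17*(-12) + 57*6))*(-987 - 4402) = (-1046 + (36 - 204 + 342))*(-5389) = (-1046 + 174)*(-5389) = -872*(-5389) = 4699208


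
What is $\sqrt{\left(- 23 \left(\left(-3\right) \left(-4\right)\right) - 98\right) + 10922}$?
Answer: $6 \sqrt{293} \approx 102.7$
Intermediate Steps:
$\sqrt{\left(- 23 \left(\left(-3\right) \left(-4\right)\right) - 98\right) + 10922} = \sqrt{\left(\left(-23\right) 12 - 98\right) + 10922} = \sqrt{\left(-276 - 98\right) + 10922} = \sqrt{-374 + 10922} = \sqrt{10548} = 6 \sqrt{293}$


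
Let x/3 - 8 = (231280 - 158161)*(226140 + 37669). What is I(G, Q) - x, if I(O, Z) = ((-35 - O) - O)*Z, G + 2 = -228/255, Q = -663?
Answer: -289341657348/5 ≈ -5.7868e+10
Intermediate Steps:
G = -246/85 (G = -2 - 228/255 = -2 - 228*1/255 = -2 - 76/85 = -246/85 ≈ -2.8941)
x = 57868350837 (x = 24 + 3*((231280 - 158161)*(226140 + 37669)) = 24 + 3*(73119*263809) = 24 + 3*19289450271 = 24 + 57868350813 = 57868350837)
I(O, Z) = Z*(-35 - 2*O) (I(O, Z) = (-35 - 2*O)*Z = Z*(-35 - 2*O))
I(G, Q) - x = -1*(-663)*(35 + 2*(-246/85)) - 1*57868350837 = -1*(-663)*(35 - 492/85) - 57868350837 = -1*(-663)*2483/85 - 57868350837 = 96837/5 - 57868350837 = -289341657348/5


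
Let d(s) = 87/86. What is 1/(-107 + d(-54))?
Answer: -86/9115 ≈ -0.0094350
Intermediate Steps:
d(s) = 87/86 (d(s) = 87*(1/86) = 87/86)
1/(-107 + d(-54)) = 1/(-107 + 87/86) = 1/(-9115/86) = -86/9115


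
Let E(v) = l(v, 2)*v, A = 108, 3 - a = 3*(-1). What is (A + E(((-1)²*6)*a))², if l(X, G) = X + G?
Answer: 2178576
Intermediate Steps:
l(X, G) = G + X
a = 6 (a = 3 - 3*(-1) = 3 - 1*(-3) = 3 + 3 = 6)
E(v) = v*(2 + v) (E(v) = (2 + v)*v = v*(2 + v))
(A + E(((-1)²*6)*a))² = (108 + (((-1)²*6)*6)*(2 + ((-1)²*6)*6))² = (108 + ((1*6)*6)*(2 + (1*6)*6))² = (108 + (6*6)*(2 + 6*6))² = (108 + 36*(2 + 36))² = (108 + 36*38)² = (108 + 1368)² = 1476² = 2178576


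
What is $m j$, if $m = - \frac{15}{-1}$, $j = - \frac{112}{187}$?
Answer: $- \frac{1680}{187} \approx -8.984$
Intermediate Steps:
$j = - \frac{112}{187}$ ($j = \left(-112\right) \frac{1}{187} = - \frac{112}{187} \approx -0.59893$)
$m = 15$ ($m = \left(-15\right) \left(-1\right) = 15$)
$m j = 15 \left(- \frac{112}{187}\right) = - \frac{1680}{187}$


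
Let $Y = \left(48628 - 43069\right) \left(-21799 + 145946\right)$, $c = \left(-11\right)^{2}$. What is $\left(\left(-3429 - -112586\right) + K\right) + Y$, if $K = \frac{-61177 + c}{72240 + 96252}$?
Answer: $\frac{9691692550442}{14041} \approx 6.9024 \cdot 10^{8}$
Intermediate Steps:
$c = 121$
$Y = 690133173$ ($Y = 5559 \cdot 124147 = 690133173$)
$K = - \frac{5088}{14041}$ ($K = \frac{-61177 + 121}{72240 + 96252} = - \frac{61056}{168492} = \left(-61056\right) \frac{1}{168492} = - \frac{5088}{14041} \approx -0.36237$)
$\left(\left(-3429 - -112586\right) + K\right) + Y = \left(\left(-3429 - -112586\right) - \frac{5088}{14041}\right) + 690133173 = \left(\left(-3429 + 112586\right) - \frac{5088}{14041}\right) + 690133173 = \left(109157 - \frac{5088}{14041}\right) + 690133173 = \frac{1532668349}{14041} + 690133173 = \frac{9691692550442}{14041}$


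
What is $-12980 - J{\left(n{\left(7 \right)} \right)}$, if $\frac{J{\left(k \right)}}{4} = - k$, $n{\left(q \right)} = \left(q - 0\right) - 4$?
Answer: $-12968$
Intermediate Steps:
$n{\left(q \right)} = -4 + q$ ($n{\left(q \right)} = \left(q + 0\right) - 4 = q - 4 = -4 + q$)
$J{\left(k \right)} = - 4 k$ ($J{\left(k \right)} = 4 \left(- k\right) = - 4 k$)
$-12980 - J{\left(n{\left(7 \right)} \right)} = -12980 - - 4 \left(-4 + 7\right) = -12980 - \left(-4\right) 3 = -12980 - -12 = -12980 + 12 = -12968$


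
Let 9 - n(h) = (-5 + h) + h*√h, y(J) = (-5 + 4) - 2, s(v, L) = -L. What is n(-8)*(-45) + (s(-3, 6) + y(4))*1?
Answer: -999 - 720*I*√2 ≈ -999.0 - 1018.2*I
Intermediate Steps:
y(J) = -3 (y(J) = -1 - 2 = -3)
n(h) = 14 - h - h^(3/2) (n(h) = 9 - ((-5 + h) + h*√h) = 9 - ((-5 + h) + h^(3/2)) = 9 - (-5 + h + h^(3/2)) = 9 + (5 - h - h^(3/2)) = 14 - h - h^(3/2))
n(-8)*(-45) + (s(-3, 6) + y(4))*1 = (14 - 1*(-8) - (-8)^(3/2))*(-45) + (-1*6 - 3)*1 = (14 + 8 - (-16)*I*√2)*(-45) + (-6 - 3)*1 = (14 + 8 + 16*I*√2)*(-45) - 9*1 = (22 + 16*I*√2)*(-45) - 9 = (-990 - 720*I*√2) - 9 = -999 - 720*I*√2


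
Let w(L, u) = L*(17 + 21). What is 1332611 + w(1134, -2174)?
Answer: 1375703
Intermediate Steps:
w(L, u) = 38*L (w(L, u) = L*38 = 38*L)
1332611 + w(1134, -2174) = 1332611 + 38*1134 = 1332611 + 43092 = 1375703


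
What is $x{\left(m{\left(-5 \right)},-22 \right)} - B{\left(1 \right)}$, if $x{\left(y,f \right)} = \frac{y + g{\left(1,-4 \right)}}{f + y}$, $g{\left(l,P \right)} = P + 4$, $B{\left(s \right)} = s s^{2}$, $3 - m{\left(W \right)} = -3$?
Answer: $- \frac{11}{8} \approx -1.375$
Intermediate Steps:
$m{\left(W \right)} = 6$ ($m{\left(W \right)} = 3 - -3 = 3 + 3 = 6$)
$B{\left(s \right)} = s^{3}$
$g{\left(l,P \right)} = 4 + P$
$x{\left(y,f \right)} = \frac{y}{f + y}$ ($x{\left(y,f \right)} = \frac{y + \left(4 - 4\right)}{f + y} = \frac{y + 0}{f + y} = \frac{y}{f + y}$)
$x{\left(m{\left(-5 \right)},-22 \right)} - B{\left(1 \right)} = \frac{6}{-22 + 6} - 1^{3} = \frac{6}{-16} - 1 = 6 \left(- \frac{1}{16}\right) - 1 = - \frac{3}{8} - 1 = - \frac{11}{8}$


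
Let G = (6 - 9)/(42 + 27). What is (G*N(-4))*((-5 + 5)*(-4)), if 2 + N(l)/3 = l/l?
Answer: 0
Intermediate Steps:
N(l) = -3 (N(l) = -6 + 3*(l/l) = -6 + 3*1 = -6 + 3 = -3)
G = -1/23 (G = -3/69 = -3*1/69 = -1/23 ≈ -0.043478)
(G*N(-4))*((-5 + 5)*(-4)) = (-1/23*(-3))*((-5 + 5)*(-4)) = 3*(0*(-4))/23 = (3/23)*0 = 0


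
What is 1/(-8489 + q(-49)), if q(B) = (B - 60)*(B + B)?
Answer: 1/2193 ≈ 0.00045600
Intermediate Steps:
q(B) = 2*B*(-60 + B) (q(B) = (-60 + B)*(2*B) = 2*B*(-60 + B))
1/(-8489 + q(-49)) = 1/(-8489 + 2*(-49)*(-60 - 49)) = 1/(-8489 + 2*(-49)*(-109)) = 1/(-8489 + 10682) = 1/2193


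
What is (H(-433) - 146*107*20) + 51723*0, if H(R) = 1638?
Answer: -310802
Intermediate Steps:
(H(-433) - 146*107*20) + 51723*0 = (1638 - 146*107*20) + 51723*0 = (1638 - 15622*20) + 0 = (1638 - 312440) + 0 = -310802 + 0 = -310802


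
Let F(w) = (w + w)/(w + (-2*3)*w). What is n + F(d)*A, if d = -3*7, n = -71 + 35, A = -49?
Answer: -82/5 ≈ -16.400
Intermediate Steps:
n = -36
d = -21
F(w) = -⅖ (F(w) = (2*w)/(w - 6*w) = (2*w)/((-5*w)) = (2*w)*(-1/(5*w)) = -⅖)
n + F(d)*A = -36 - ⅖*(-49) = -36 + 98/5 = -82/5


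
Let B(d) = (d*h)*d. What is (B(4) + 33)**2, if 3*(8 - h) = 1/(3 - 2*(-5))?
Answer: 39225169/1521 ≈ 25789.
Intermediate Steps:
h = 311/39 (h = 8 - 1/(3*(3 - 2*(-5))) = 8 - 1/(3*(3 + 10)) = 8 - 1/3/13 = 8 - 1/3*1/13 = 8 - 1/39 = 311/39 ≈ 7.9744)
B(d) = 311*d**2/39 (B(d) = (d*(311/39))*d = (311*d/39)*d = 311*d**2/39)
(B(4) + 33)**2 = ((311/39)*4**2 + 33)**2 = ((311/39)*16 + 33)**2 = (4976/39 + 33)**2 = (6263/39)**2 = 39225169/1521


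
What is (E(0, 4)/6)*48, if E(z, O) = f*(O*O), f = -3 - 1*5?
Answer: -1024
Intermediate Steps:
f = -8 (f = -3 - 5 = -8)
E(z, O) = -8*O² (E(z, O) = -8*O*O = -8*O²)
(E(0, 4)/6)*48 = (-8*4²/6)*48 = (-8*16*(⅙))*48 = -128*⅙*48 = -64/3*48 = -1024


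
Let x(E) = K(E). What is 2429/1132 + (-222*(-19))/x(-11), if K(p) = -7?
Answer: -4757773/7924 ≈ -600.43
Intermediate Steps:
x(E) = -7
2429/1132 + (-222*(-19))/x(-11) = 2429/1132 - 222*(-19)/(-7) = 2429*(1/1132) + 4218*(-⅐) = 2429/1132 - 4218/7 = -4757773/7924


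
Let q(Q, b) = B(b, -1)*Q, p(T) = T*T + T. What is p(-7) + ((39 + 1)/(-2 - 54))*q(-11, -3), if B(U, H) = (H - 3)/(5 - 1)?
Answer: 239/7 ≈ 34.143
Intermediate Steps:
p(T) = T + T² (p(T) = T² + T = T + T²)
B(U, H) = -¾ + H/4 (B(U, H) = (-3 + H)/4 = (-3 + H)*(¼) = -¾ + H/4)
q(Q, b) = -Q (q(Q, b) = (-¾ + (¼)*(-1))*Q = (-¾ - ¼)*Q = -Q)
p(-7) + ((39 + 1)/(-2 - 54))*q(-11, -3) = -7*(1 - 7) + ((39 + 1)/(-2 - 54))*(-1*(-11)) = -7*(-6) + (40/(-56))*11 = 42 + (40*(-1/56))*11 = 42 - 5/7*11 = 42 - 55/7 = 239/7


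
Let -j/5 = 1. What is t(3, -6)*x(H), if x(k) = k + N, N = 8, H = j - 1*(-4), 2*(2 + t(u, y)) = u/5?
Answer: -119/10 ≈ -11.900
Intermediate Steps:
j = -5 (j = -5*1 = -5)
t(u, y) = -2 + u/10 (t(u, y) = -2 + (u/5)/2 = -2 + u/10)
H = -1 (H = -5 - 1*(-4) = -5 + 4 = -1)
x(k) = 8 + k (x(k) = k + 8 = 8 + k)
t(3, -6)*x(H) = (-2 + (1/10)*3)*(8 - 1) = (-2 + 3/10)*7 = -17/10*7 = -119/10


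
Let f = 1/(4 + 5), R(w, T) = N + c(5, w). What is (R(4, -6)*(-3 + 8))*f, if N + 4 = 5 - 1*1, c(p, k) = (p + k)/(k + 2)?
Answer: ⅚ ≈ 0.83333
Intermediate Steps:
c(p, k) = (k + p)/(2 + k)
N = 0 (N = -4 + (5 - 1*1) = -4 + (5 - 1) = -4 + 4 = 0)
R(w, T) = (5 + w)/(2 + w) (R(w, T) = 0 + (w + 5)/(2 + w) = 0 + (5 + w)/(2 + w) = (5 + w)/(2 + w))
f = ⅑ (f = 1/9 = ⅑ ≈ 0.11111)
(R(4, -6)*(-3 + 8))*f = (((5 + 4)/(2 + 4))*(-3 + 8))*(⅑) = ((9/6)*5)*(⅑) = (((⅙)*9)*5)*(⅑) = ((3/2)*5)*(⅑) = (15/2)*(⅑) = ⅚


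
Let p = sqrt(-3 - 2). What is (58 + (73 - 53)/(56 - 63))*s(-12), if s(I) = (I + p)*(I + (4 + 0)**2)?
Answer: -18528/7 + 1544*I*sqrt(5)/7 ≈ -2646.9 + 493.21*I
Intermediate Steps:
p = I*sqrt(5) (p = sqrt(-5) = I*sqrt(5) ≈ 2.2361*I)
s(I) = (16 + I)*(I + I*sqrt(5)) (s(I) = (I + I*sqrt(5))*(I + (4 + 0)**2) = (I + I*sqrt(5))*(I + 4**2) = (I + I*sqrt(5))*(I + 16) = (I + I*sqrt(5))*(16 + I) = (16 + I)*(I + I*sqrt(5)))
(58 + (73 - 53)/(56 - 63))*s(-12) = (58 + (73 - 53)/(56 - 63))*((-12)**2 + 16*(-12) + 16*I*sqrt(5) + I*(-12)*sqrt(5)) = (58 + 20/(-7))*(144 - 192 + 16*I*sqrt(5) - 12*I*sqrt(5)) = (58 + 20*(-1/7))*(-48 + 4*I*sqrt(5)) = (58 - 20/7)*(-48 + 4*I*sqrt(5)) = 386*(-48 + 4*I*sqrt(5))/7 = -18528/7 + 1544*I*sqrt(5)/7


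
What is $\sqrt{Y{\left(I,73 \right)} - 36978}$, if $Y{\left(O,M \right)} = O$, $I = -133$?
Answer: $i \sqrt{37111} \approx 192.64 i$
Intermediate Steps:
$\sqrt{Y{\left(I,73 \right)} - 36978} = \sqrt{-133 - 36978} = \sqrt{-37111} = i \sqrt{37111}$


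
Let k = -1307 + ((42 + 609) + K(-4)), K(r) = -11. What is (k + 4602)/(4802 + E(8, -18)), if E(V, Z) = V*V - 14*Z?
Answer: 3935/5118 ≈ 0.76886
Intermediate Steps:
E(V, Z) = V**2 - 14*Z
k = -667 (k = -1307 + ((42 + 609) - 11) = -1307 + (651 - 11) = -1307 + 640 = -667)
(k + 4602)/(4802 + E(8, -18)) = (-667 + 4602)/(4802 + (8**2 - 14*(-18))) = 3935/(4802 + (64 + 252)) = 3935/(4802 + 316) = 3935/5118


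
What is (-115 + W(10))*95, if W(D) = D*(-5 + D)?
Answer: -6175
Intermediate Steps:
(-115 + W(10))*95 = (-115 + 10*(-5 + 10))*95 = (-115 + 10*5)*95 = (-115 + 50)*95 = -65*95 = -6175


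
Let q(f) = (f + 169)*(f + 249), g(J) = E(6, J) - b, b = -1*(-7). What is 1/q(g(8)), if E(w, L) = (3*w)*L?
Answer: 1/118116 ≈ 8.4662e-6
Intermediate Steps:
E(w, L) = 3*L*w
b = 7
g(J) = -7 + 18*J (g(J) = 3*J*6 - 1*7 = 18*J - 7 = -7 + 18*J)
q(f) = (169 + f)*(249 + f)
1/q(g(8)) = 1/(42081 + (-7 + 18*8)**2 + 418*(-7 + 18*8)) = 1/(42081 + (-7 + 144)**2 + 418*(-7 + 144)) = 1/(42081 + 137**2 + 418*137) = 1/(42081 + 18769 + 57266) = 1/118116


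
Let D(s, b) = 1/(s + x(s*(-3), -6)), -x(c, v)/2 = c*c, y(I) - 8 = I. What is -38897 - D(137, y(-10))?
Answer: -13135711384/337705 ≈ -38897.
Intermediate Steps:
y(I) = 8 + I
x(c, v) = -2*c² (x(c, v) = -2*c*c = -2*c²)
D(s, b) = 1/(s - 18*s²) (D(s, b) = 1/(s - 2*9*s²) = 1/(s - 18*s²))
-38897 - D(137, y(-10)) = -38897 - 1/(137*(1 - 18*137)) = -38897 - 1/(137*(1 - 2466)) = -38897 - 1/(137*(-2465)) = -38897 - (-1)/(137*2465) = -38897 - 1*(-1/337705) = -38897 + 1/337705 = -13135711384/337705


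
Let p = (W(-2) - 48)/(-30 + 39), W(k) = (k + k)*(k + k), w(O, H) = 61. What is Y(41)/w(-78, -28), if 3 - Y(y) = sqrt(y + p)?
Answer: 3/61 - sqrt(337)/183 ≈ -0.051134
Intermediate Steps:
W(k) = 4*k**2 (W(k) = (2*k)*(2*k) = 4*k**2)
p = -32/9 (p = (4*(-2)**2 - 48)/(-30 + 39) = (4*4 - 48)/9 = (16 - 48)*(1/9) = -32*1/9 = -32/9 ≈ -3.5556)
Y(y) = 3 - sqrt(-32/9 + y) (Y(y) = 3 - sqrt(y - 32/9) = 3 - sqrt(-32/9 + y))
Y(41)/w(-78, -28) = (3 - sqrt(-32 + 9*41)/3)/61 = (3 - sqrt(-32 + 369)/3)*(1/61) = (3 - sqrt(337)/3)*(1/61) = 3/61 - sqrt(337)/183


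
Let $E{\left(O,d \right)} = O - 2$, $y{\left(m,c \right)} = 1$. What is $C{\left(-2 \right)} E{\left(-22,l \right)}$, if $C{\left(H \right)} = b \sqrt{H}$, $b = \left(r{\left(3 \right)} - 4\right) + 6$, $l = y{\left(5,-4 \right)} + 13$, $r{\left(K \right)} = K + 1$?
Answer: $- 144 i \sqrt{2} \approx - 203.65 i$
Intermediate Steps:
$r{\left(K \right)} = 1 + K$
$l = 14$ ($l = 1 + 13 = 14$)
$E{\left(O,d \right)} = -2 + O$ ($E{\left(O,d \right)} = O - 2 = -2 + O$)
$b = 6$ ($b = \left(\left(1 + 3\right) - 4\right) + 6 = \left(4 - 4\right) + 6 = 0 + 6 = 6$)
$C{\left(H \right)} = 6 \sqrt{H}$
$C{\left(-2 \right)} E{\left(-22,l \right)} = 6 \sqrt{-2} \left(-2 - 22\right) = 6 i \sqrt{2} \left(-24\right) = - 144 i \sqrt{2}$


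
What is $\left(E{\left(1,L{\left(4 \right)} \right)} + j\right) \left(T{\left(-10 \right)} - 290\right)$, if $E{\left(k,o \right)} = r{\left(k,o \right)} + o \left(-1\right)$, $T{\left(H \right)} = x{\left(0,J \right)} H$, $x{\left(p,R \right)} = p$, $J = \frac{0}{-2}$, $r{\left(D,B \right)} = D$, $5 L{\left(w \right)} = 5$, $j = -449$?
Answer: $130210$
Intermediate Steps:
$L{\left(w \right)} = 1$ ($L{\left(w \right)} = \frac{1}{5} \cdot 5 = 1$)
$J = 0$ ($J = 0 \left(- \frac{1}{2}\right) = 0$)
$T{\left(H \right)} = 0$ ($T{\left(H \right)} = 0 H = 0$)
$E{\left(k,o \right)} = k - o$ ($E{\left(k,o \right)} = k + o \left(-1\right) = k - o$)
$\left(E{\left(1,L{\left(4 \right)} \right)} + j\right) \left(T{\left(-10 \right)} - 290\right) = \left(\left(1 - 1\right) - 449\right) \left(0 - 290\right) = \left(\left(1 - 1\right) - 449\right) \left(-290\right) = \left(0 - 449\right) \left(-290\right) = \left(-449\right) \left(-290\right) = 130210$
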